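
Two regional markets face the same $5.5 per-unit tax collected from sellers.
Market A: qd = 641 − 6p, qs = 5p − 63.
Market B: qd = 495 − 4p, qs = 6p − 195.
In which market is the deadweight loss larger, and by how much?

Market A: pre-tax p* = $64, q* = 257; post-tax q = 242; deadweight loss = $41.25.
Market B: pre-tax p* = $69, q* = 219; post-tax q = 205.8; deadweight loss = $36.3.
Difference: $41.25 vs $36.3 → market A is larger by $4.95.

Market A, by $4.95.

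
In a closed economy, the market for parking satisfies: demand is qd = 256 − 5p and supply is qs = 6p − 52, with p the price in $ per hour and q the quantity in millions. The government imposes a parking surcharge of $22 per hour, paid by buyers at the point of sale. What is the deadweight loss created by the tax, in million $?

Before the tax: set 256 − 5p = 6p − 52 → p* = $28, q* = 116.
With the tax collected from buyers, demand (in seller-price terms) shifts: qd = 256 − 5(p + 22).
Solving gives q = 56 with buyers paying $40 and suppliers receiving $18 (the $22 wedge).
Quantity falls by |ΔQ| = |116 − 56| = 60.
DWL = ½ · t · |ΔQ| = ½ · 22 · 60 = $660.

Deadweight loss = $660 million.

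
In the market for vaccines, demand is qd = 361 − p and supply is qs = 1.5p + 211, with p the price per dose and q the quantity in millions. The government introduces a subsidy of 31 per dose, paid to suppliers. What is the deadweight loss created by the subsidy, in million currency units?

Before the subsidy: set 361 − p = 1.5p + 211 → p* = 60, q* = 301.
With a per-unit subsidy paid to suppliers, each receives p + 31 per unit sold, so supply becomes qs = 1.5(p + 31) + 211.
Solving gives q = 319.6 with buyers paying 41.4 and suppliers receiving 72.4 (the 31 wedge).
Quantity rises by |ΔQ| = |301 − 319.6| = 18.6.
DWL = ½ · t · |ΔQ| = ½ · 31 · 18.6 = 288.3.

Deadweight loss = 288.3 million.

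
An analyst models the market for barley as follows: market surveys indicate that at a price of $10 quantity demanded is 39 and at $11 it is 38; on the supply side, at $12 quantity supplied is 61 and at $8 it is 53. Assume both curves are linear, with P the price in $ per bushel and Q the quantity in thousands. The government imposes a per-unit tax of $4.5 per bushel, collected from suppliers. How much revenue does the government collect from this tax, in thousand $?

Demand slope: (38 − 39)/(11 − 10) = -1, so Qd = 49 − P.
Supply slope: (53 − 61)/(8 − 12) = 2, so Qs = 2P + 37.
Without the tax, 49 − P = 2P + 37 gives 3P = 12, so P* = $4 and Q* = 45.
With the tax collected from suppliers, supply shifts: Qs = 2(P − 4.5) + 37.
Solving gives Q = 42 with buyers paying $7 and suppliers receiving $2.5 (the $4.5 wedge).
Revenue = t · Q = 4.5 · 42 = $189.

Tax revenue = $189 thousand.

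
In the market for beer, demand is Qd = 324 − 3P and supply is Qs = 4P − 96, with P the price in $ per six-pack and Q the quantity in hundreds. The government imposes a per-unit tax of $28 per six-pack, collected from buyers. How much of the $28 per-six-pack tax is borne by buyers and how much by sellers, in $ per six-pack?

Without the tax, 324 − 3P = 4P − 96 gives 7P = 420, so P* = $60 and Q* = 144.
With the tax collected from buyers, demand (in seller-price terms) shifts: Qd = 324 − 3(P + 28).
Solving gives Q = 96 with buyers paying $76 and sellers receiving $48 (the $28 wedge).
Burden on buyers: $16; on sellers: $12. (They sum to $28.)
The less price-elastic side of the market bears the larger share of a per-unit tax.

Buyers bear $16 per six-pack; sellers bear $12 per six-pack.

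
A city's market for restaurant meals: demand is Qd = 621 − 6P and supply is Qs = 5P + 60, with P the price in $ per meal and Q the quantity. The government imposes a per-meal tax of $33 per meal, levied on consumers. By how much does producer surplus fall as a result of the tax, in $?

Producer surplus falls by $4860.

Without the tax, 621 − 6P = 5P + 60 gives 11P = 561, so P* = $51 and Q* = 315.
With the tax collected from consumers, demand (in seller-price terms) shifts: Qd = 621 − 6(P + 33).
Solving gives Q = 225 with consumers paying $66 and suppliers receiving $33 (the $33 wedge).
ΔPS is the trapezoid between Q = 225 and Q = 315 of height $18: ½ · (315 + 225) · 18 = $4860.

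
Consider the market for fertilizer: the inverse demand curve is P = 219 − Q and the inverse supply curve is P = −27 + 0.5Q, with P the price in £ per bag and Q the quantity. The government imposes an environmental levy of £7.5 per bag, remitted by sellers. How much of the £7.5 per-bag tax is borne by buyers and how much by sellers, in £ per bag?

Rewrite in direct form: Qd = 219 − P and Qs = 2P + 54.
Before the tax: set 219 − P = 2P + 54 → P* = £55, Q* = 164.
With the tax collected from sellers, supply shifts: Qs = 2(P − 7.5) + 54.
New equilibrium: buyers pay £60, sellers receive £52.5, Q = 159. (Wedge: Pb − Ps = 7.5.)
Burden on buyers: £5; on sellers: £2.5. (They sum to £7.5.)

Buyers bear £5 per bag; sellers bear £2.5 per bag.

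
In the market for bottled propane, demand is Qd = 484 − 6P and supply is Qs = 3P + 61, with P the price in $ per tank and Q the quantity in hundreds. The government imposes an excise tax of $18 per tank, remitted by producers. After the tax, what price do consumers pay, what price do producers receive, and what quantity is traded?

Consumers pay $53; producers receive $35; quantity = 166.

Without the tax, 484 − 6P = 3P + 61 gives 9P = 423, so P* = $47 and Q* = 202.
With the tax collected from producers, supply shifts: Qs = 3(P − 18) + 61.
Solving gives Q = 166 with consumers paying $53 and producers receiving $35 (the $18 wedge).
The less price-elastic side of the market bears the larger share of a per-unit tax.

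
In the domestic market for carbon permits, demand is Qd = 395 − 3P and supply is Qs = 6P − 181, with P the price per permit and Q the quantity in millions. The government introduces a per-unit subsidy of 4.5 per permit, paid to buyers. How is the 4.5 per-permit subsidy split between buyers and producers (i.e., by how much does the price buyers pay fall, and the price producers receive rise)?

Without the subsidy, 395 − 3P = 6P − 181 gives 9P = 576, so P* = 64 and Q* = 203.
With a per-unit subsidy paid to buyers, each effectively pays P − 4.5, so demand becomes Qd = 395 − 3(P − 4.5).
Solving gives Q = 212 with buyers paying 61 and producers receiving 65.5 (the 4.5 wedge).
Gain to buyers: 3; to producers: 1.5. (They sum to 4.5.)

Buyers gain 3 per permit; producers gain 1.5 per permit.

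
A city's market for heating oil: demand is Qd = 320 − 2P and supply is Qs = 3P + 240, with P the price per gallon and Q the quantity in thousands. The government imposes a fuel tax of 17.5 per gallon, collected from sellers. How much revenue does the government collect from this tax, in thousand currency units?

Without the tax, 320 − 2P = 3P + 240 gives 5P = 80, so P* = 16 and Q* = 288.
With the tax collected from sellers, supply shifts: Qs = 3(P − 17.5) + 240.
New equilibrium: consumers pay 26.5, sellers receive 9, Q = 267. (Wedge: Pb − Ps = 17.5.)
Revenue = t · Q = 17.5 · 267 = 4672.5.

Tax revenue = 4672.5 thousand.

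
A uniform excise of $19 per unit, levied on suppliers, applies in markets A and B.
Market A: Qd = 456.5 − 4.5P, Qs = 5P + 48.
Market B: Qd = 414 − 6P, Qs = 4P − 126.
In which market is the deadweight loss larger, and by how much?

Market A: pre-tax P* = $43, Q* = 263; post-tax Q = 218; deadweight loss = $427.5.
Market B: pre-tax P* = $54, Q* = 90; post-tax Q = 44.4; deadweight loss = $433.2.
Difference: $427.5 vs $433.2 → market B is larger by $5.7.

Market B, by $5.7.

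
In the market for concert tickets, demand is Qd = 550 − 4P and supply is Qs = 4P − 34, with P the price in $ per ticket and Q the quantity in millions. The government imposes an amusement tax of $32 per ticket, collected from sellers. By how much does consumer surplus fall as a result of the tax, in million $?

Without the tax, 550 − 4P = 4P − 34 gives 8P = 584, so P* = $73 and Q* = 258.
With the tax collected from sellers, supply shifts: Qs = 4(P − 32) − 34.
Solving gives Q = 194 with consumers paying $89 and sellers receiving $57 (the $32 wedge).
ΔCS is the trapezoid between Q = 194 and Q = 258 of height $16: ½ · (258 + 194) · 16 = $3616.

Consumer surplus falls by $3616 million.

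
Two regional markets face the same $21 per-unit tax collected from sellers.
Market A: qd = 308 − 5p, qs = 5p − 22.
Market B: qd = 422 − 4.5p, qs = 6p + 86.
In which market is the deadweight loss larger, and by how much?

Market B, by $15.75.

Market A: pre-tax p* = $33, q* = 143; post-tax q = 90.5; deadweight loss = $551.25.
Market B: pre-tax p* = $32, q* = 278; post-tax q = 224; deadweight loss = $567.
Difference: $551.25 vs $567 → market B is larger by $15.75.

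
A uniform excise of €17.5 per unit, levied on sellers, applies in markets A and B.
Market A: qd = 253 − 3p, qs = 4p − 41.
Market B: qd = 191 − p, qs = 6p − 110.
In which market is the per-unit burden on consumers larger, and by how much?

Market A: pre-tax p* = €42, q* = 127; post-tax q = 97; per-unit burden on consumers = €10.
Market B: pre-tax p* = €43, q* = 148; post-tax q = 133; per-unit burden on consumers = €15.
Difference: €10 vs €15 → market B is larger by €5.

Market B, by €5.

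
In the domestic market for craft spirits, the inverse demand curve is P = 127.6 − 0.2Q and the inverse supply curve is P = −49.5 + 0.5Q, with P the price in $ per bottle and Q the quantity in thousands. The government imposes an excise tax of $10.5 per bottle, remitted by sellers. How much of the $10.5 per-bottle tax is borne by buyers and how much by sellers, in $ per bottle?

Buyers bear $3 per bottle; sellers bear $7.5 per bottle.

Rewrite in direct form: Qd = 638 − 5P and Qs = 2P + 99.
Without the tax, 638 − 5P = 2P + 99 gives 7P = 539, so P* = $77 and Q* = 253.
With the tax collected from sellers, supply shifts: Qs = 2(P − 10.5) + 99.
Solving gives Q = 238 with buyers paying $80 and sellers receiving $69.5 (the $10.5 wedge).
Burden on buyers: $3; on sellers: $7.5. (They sum to $10.5.)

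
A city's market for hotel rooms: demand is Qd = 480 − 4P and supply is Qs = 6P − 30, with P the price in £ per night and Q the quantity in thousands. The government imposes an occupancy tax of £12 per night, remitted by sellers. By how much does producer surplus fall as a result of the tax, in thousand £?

Producer surplus falls by £1255.68 thousand.

Without the tax, 480 − 4P = 6P − 30 gives 10P = 510, so P* = £51 and Q* = 276.
With the tax collected from sellers, supply shifts: Qs = 6(P − 12) − 30.
New equilibrium: consumers pay £58.2, sellers receive £46.2, Q = 247.2. (Wedge: Pb − Ps = 12.)
ΔPS is the trapezoid between Q = 247.2 and Q = 276 of height £4.8: ½ · (276 + 247.2) · 4.8 = £1255.68.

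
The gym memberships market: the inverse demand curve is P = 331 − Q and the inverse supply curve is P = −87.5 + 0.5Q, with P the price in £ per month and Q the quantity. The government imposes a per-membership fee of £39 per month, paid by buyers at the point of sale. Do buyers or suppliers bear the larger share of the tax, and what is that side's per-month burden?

Inverting to Q(P) form: Qd = 331 − P; Qs = 2P + 175.
Without the tax, 331 − P = 2P + 175 gives 3P = 156, so P* = £52 and Q* = 279.
With the tax collected from buyers, demand (in seller-price terms) shifts: Qd = 331 − (P + 39).
New equilibrium: buyers pay £78, suppliers receive £39, Q = 253. (Wedge: Pb − Ps = 39.)
Per-month burden: buyers £26, suppliers £13.
Buyers take the larger share because demand is less price-elastic here (demand slope 1 vs supply slope 2).
The less price-elastic side of the market bears the larger share of a per-unit tax.

Buyers bear the larger share: £26 per month.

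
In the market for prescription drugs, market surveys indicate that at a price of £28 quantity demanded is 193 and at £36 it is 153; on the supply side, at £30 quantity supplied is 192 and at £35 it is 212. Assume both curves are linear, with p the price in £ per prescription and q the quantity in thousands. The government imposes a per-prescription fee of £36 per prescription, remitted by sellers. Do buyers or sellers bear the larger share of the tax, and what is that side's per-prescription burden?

Sellers bear the larger share: £20 per prescription.

Demand slope: (153 − 193)/(36 − 28) = -5, so qd = 333 − 5p.
Supply slope: (212 − 192)/(35 − 30) = 4, so qs = 4p + 72.
Without the tax, 333 − 5p = 4p + 72 gives 9p = 261, so p* = £29 and q* = 188.
With the tax collected from sellers, supply shifts: qs = 4(p − 36) + 72.
Solving gives q = 108 with buyers paying £45 and sellers receiving £9 (the £36 wedge).
Per-prescription burden: buyers £16, sellers £20.
Sellers take the larger share because supply is less price-elastic here (demand slope 5 vs supply slope 4).
The less price-elastic side of the market bears the larger share of a per-unit tax.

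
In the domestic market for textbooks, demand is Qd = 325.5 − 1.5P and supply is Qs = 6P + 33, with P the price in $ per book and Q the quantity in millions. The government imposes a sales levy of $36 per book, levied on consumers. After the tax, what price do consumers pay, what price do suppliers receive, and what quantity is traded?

Before the tax: set 325.5 − 1.5P = 6P + 33 → P* = $39, Q* = 267.
With the tax collected from consumers, demand (in seller-price terms) shifts: Qd = 325.5 − 1.5(P + 36).
New equilibrium: consumers pay $67.8, suppliers receive $31.8, Q = 223.8. (Wedge: Pb − Ps = 36.)

Consumers pay $67.8; suppliers receive $31.8; quantity = 223.8.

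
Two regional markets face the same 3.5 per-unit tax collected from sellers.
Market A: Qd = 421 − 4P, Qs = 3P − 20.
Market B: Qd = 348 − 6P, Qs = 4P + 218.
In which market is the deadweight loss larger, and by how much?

Market B, by 4.2.

Market A: pre-tax P* = 63, Q* = 169; post-tax Q = 163; deadweight loss = 10.5.
Market B: pre-tax P* = 13, Q* = 270; post-tax Q = 261.6; deadweight loss = 14.7.
Difference: 10.5 vs 14.7 → market B is larger by 4.2.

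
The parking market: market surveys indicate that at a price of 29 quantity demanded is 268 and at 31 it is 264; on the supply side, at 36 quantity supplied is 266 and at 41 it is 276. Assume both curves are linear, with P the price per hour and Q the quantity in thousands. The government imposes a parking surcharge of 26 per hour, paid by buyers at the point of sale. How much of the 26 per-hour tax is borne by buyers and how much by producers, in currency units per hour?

Buyers bear 13 per hour; producers bear 13 per hour.

Demand slope: (264 − 268)/(31 − 29) = -2, so Qd = 326 − 2P.
Supply slope: (276 − 266)/(41 − 36) = 2, so Qs = 2P + 194.
Before the tax: set 326 − 2P = 2P + 194 → P* = 33, Q* = 260.
With the tax collected from buyers, demand (in seller-price terms) shifts: Qd = 326 − 2(P + 26).
New equilibrium: buyers pay 46, producers receive 20, Q = 234. (Wedge: Pb − Ps = 26.)
Burden on buyers: 13; on producers: 13. (They sum to 26.)
The less price-elastic side of the market bears the larger share of a per-unit tax.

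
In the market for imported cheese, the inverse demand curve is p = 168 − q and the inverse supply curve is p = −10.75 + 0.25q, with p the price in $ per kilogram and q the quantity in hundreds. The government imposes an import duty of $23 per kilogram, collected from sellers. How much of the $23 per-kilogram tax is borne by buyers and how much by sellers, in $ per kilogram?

Inverting to q(p) form: qd = 168 − p; qs = 4p + 43.
Without the tax, 168 − p = 4p + 43 gives 5p = 125, so p* = $25 and q* = 143.
With the tax collected from sellers, supply shifts: qs = 4(p − 23) + 43.
New equilibrium: buyers pay $43.4, sellers receive $20.4, q = 124.6. (Wedge: pb − ps = 23.)
Burden on buyers: $18.4; on sellers: $4.6. (They sum to $23.)
The less price-elastic side of the market bears the larger share of a per-unit tax.

Buyers bear $18.4 per kilogram; sellers bear $4.6 per kilogram.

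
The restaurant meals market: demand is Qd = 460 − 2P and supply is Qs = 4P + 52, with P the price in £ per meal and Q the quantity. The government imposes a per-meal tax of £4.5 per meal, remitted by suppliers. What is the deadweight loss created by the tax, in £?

Without the tax, 460 − 2P = 4P + 52 gives 6P = 408, so P* = £68 and Q* = 324.
With the tax collected from suppliers, supply shifts: Qs = 4(P − 4.5) + 52.
Solving gives Q = 318 with buyers paying £71 and suppliers receiving £66.5 (the £4.5 wedge).
Quantity falls by |ΔQ| = |324 − 318| = 6.
DWL = ½ · t · |ΔQ| = ½ · 4.5 · 6 = £13.5.

Deadweight loss = £13.5.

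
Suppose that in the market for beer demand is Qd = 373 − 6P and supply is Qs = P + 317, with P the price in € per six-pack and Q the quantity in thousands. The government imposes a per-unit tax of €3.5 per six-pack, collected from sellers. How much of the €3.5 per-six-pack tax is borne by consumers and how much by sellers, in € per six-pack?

Without the tax, 373 − 6P = P + 317 gives 7P = 56, so P* = €8 and Q* = 325.
With the tax collected from sellers, supply shifts: Qs = (P − 3.5) + 317.
Solving gives Q = 322 with consumers paying €8.5 and sellers receiving €5 (the €3.5 wedge).
Burden on consumers: €0.5; on sellers: €3. (They sum to €3.5.)
The less price-elastic side of the market bears the larger share of a per-unit tax.

Consumers bear €0.5 per six-pack; sellers bear €3 per six-pack.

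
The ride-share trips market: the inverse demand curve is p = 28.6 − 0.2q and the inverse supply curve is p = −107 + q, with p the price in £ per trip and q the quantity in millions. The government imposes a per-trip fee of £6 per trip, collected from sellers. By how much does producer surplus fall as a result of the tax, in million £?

Rewrite in direct form: qd = 143 − 5p and qs = p + 107.
Before the tax: set 143 − 5p = p + 107 → p* = £6, q* = 113.
With the tax collected from sellers, supply shifts: qs = (p − 6) + 107.
New equilibrium: consumers pay £7, sellers receive £1, q = 108. (Wedge: pb − ps = 6.)
ΔPS is the trapezoid between Q = 108 and Q = 113 of height £5: ½ · (113 + 108) · 5 = £552.5.

Producer surplus falls by £552.5 million.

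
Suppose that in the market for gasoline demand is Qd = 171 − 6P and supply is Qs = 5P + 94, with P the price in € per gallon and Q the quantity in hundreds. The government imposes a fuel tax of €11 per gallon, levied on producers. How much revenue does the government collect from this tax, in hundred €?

Tax revenue = €1089 hundred.

Without the tax, 171 − 6P = 5P + 94 gives 11P = 77, so P* = €7 and Q* = 129.
With the tax collected from producers, supply shifts: Qs = 5(P − 11) + 94.
New equilibrium: buyers pay €12, producers receive €1, Q = 99. (Wedge: Pb − Ps = 11.)
Revenue = t · Q = 11 · 99 = €1089.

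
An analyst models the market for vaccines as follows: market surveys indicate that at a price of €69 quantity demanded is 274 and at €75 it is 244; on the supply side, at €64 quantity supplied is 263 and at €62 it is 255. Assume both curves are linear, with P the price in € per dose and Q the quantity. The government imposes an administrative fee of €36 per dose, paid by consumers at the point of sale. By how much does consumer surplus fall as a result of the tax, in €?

Demand slope: (244 − 274)/(75 − 69) = -5, so Qd = 619 − 5P.
Supply slope: (255 − 263)/(62 − 64) = 4, so Qs = 4P + 7.
Before the tax: set 619 − 5P = 4P + 7 → P* = €68, Q* = 279.
With the tax collected from consumers, demand (in seller-price terms) shifts: Qd = 619 − 5(P + 36).
Solving gives Q = 199 with consumers paying €84 and producers receiving €48 (the €36 wedge).
ΔCS is the trapezoid between Q = 199 and Q = 279 of height €16: ½ · (279 + 199) · 16 = €3824.

Consumer surplus falls by €3824.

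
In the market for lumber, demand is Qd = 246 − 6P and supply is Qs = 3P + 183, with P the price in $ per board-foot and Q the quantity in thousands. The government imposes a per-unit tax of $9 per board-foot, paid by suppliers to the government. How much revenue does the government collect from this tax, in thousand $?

Without the tax, 246 − 6P = 3P + 183 gives 9P = 63, so P* = $7 and Q* = 204.
With the tax collected from suppliers, supply shifts: Qs = 3(P − 9) + 183.
Solving gives Q = 186 with consumers paying $10 and suppliers receiving $1 (the $9 wedge).
Revenue = t · Q = 9 · 186 = $1674.

Tax revenue = $1674 thousand.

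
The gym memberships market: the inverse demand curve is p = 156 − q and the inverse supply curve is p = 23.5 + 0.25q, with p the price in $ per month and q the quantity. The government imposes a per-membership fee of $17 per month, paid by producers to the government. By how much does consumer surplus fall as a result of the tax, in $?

Consumer surplus falls by $1349.12.

Inverting to q(p) form: qd = 156 − p; qs = 4p − 94.
Without the tax, 156 − p = 4p − 94 gives 5p = 250, so p* = $50 and q* = 106.
With the tax collected from producers, supply shifts: qs = 4(p − 17) − 94.
Solving gives q = 92.4 with consumers paying $63.6 and producers receiving $46.6 (the $17 wedge).
ΔCS is the trapezoid between Q = 92.4 and Q = 106 of height $13.6: ½ · (106 + 92.4) · 13.6 = $1349.12.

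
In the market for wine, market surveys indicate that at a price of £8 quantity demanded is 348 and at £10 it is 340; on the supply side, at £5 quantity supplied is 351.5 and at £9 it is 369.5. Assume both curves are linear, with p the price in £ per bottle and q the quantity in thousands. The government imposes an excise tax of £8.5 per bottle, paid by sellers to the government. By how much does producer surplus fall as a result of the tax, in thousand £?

Demand slope: (340 − 348)/(10 − 8) = -4, so qd = 380 − 4p.
Supply slope: (369.5 − 351.5)/(9 − 5) = 4.5, so qs = 4.5p + 329.
Without the tax, 380 − 4p = 4.5p + 329 gives 8.5p = 51, so p* = £6 and q* = 356.
With the tax collected from sellers, supply shifts: qs = 4.5(p − 8.5) + 329.
New equilibrium: buyers pay £10.5, sellers receive £2, q = 338. (Wedge: pb − ps = 8.5.)
ΔPS is the trapezoid between Q = 338 and Q = 356 of height £4: ½ · (356 + 338) · 4 = £1388.

Producer surplus falls by £1388 thousand.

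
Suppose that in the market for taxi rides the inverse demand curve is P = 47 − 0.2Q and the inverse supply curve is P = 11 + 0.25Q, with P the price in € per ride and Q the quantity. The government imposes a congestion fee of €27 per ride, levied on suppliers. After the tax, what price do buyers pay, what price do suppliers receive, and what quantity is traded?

Rewrite in direct form: Qd = 235 − 5P and Qs = 4P − 44.
Without the tax, 235 − 5P = 4P − 44 gives 9P = 279, so P* = €31 and Q* = 80.
With the tax collected from suppliers, supply shifts: Qs = 4(P − 27) − 44.
New equilibrium: buyers pay €43, suppliers receive €16, Q = 20. (Wedge: Pb − Ps = 27.)

Buyers pay €43; suppliers receive €16; quantity = 20.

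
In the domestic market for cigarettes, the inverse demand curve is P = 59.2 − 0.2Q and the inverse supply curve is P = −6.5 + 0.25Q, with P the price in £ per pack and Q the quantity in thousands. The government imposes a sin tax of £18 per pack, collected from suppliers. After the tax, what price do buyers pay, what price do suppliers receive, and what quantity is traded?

Buyers pay £38; suppliers receive £20; quantity = 106.

Rewrite in direct form: Qd = 296 − 5P and Qs = 4P + 26.
Before the tax: set 296 − 5P = 4P + 26 → P* = £30, Q* = 146.
With the tax collected from suppliers, supply shifts: Qs = 4(P − 18) + 26.
New equilibrium: buyers pay £38, suppliers receive £20, Q = 106. (Wedge: Pb − Ps = 18.)
The less price-elastic side of the market bears the larger share of a per-unit tax.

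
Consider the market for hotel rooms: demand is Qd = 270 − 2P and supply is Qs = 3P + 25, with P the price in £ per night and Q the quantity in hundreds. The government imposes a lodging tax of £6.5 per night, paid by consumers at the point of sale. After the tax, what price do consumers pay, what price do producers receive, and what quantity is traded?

Consumers pay £52.9; producers receive £46.4; quantity = 164.2.

Without the tax, 270 − 2P = 3P + 25 gives 5P = 245, so P* = £49 and Q* = 172.
With the tax collected from consumers, demand (in seller-price terms) shifts: Qd = 270 − 2(P + 6.5).
Solving gives Q = 164.2 with consumers paying £52.9 and producers receiving £46.4 (the £6.5 wedge).
The less price-elastic side of the market bears the larger share of a per-unit tax.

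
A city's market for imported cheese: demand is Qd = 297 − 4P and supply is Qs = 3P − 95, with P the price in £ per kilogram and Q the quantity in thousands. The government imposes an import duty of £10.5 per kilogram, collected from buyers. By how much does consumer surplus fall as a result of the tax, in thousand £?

Without the tax, 297 − 4P = 3P − 95 gives 7P = 392, so P* = £56 and Q* = 73.
With the tax collected from buyers, demand (in seller-price terms) shifts: Qd = 297 − 4(P + 10.5).
New equilibrium: buyers pay £60.5, suppliers receive £50, Q = 55. (Wedge: Pb − Ps = 10.5.)
ΔCS is the trapezoid between Q = 55 and Q = 73 of height £4.5: ½ · (73 + 55) · 4.5 = £288.

Consumer surplus falls by £288 thousand.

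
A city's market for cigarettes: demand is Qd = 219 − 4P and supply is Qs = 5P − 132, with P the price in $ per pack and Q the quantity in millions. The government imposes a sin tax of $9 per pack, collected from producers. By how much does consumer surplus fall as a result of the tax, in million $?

Without the tax, 219 − 4P = 5P − 132 gives 9P = 351, so P* = $39 and Q* = 63.
With the tax collected from producers, supply shifts: Qs = 5(P − 9) − 132.
New equilibrium: buyers pay $44, producers receive $35, Q = 43. (Wedge: Pb − Ps = 9.)
ΔCS is the trapezoid between Q = 43 and Q = 63 of height $5: ½ · (63 + 43) · 5 = $265.

Consumer surplus falls by $265 million.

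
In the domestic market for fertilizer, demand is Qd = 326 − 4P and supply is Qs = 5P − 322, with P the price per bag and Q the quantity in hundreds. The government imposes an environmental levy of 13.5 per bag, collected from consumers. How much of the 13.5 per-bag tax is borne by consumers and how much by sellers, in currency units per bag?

Without the tax, 326 − 4P = 5P − 322 gives 9P = 648, so P* = 72 and Q* = 38.
With the tax collected from consumers, demand (in seller-price terms) shifts: Qd = 326 − 4(P + 13.5).
Solving gives Q = 8 with consumers paying 79.5 and sellers receiving 66 (the 13.5 wedge).
Burden on consumers: 7.5; on sellers: 6. (They sum to 13.5.)
The less price-elastic side of the market bears the larger share of a per-unit tax.

Consumers bear 7.5 per bag; sellers bear 6 per bag.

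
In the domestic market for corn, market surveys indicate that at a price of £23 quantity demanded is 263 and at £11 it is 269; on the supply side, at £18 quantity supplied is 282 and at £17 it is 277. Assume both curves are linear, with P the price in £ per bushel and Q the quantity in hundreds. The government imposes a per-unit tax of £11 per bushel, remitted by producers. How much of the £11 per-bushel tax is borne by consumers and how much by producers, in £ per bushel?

Demand slope: (269 − 263)/(11 − 23) = -0.5, so Qd = 274.5 − 0.5P.
Supply slope: (277 − 282)/(17 − 18) = 5, so Qs = 5P + 192.
Before the tax: set 274.5 − 0.5P = 5P + 192 → P* = £15, Q* = 267.
With the tax collected from producers, supply shifts: Qs = 5(P − 11) + 192.
Solving gives Q = 262 with consumers paying £25 and producers receiving £14 (the £11 wedge).
Burden on consumers: £10; on producers: £1. (They sum to £11.)
The less price-elastic side of the market bears the larger share of a per-unit tax.

Consumers bear £10 per bushel; producers bear £1 per bushel.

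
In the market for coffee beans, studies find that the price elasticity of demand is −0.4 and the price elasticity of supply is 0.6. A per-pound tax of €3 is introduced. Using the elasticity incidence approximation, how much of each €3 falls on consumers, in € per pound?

Consumers bear ≈ €1.8 per pound.

Incidence ratio: consumers' share ≈ εs / (εs + |εd|) = 0.6 / (0.6 + 0.4) = 0.6.
So consumers bear ≈ 0.6 × €3 = €1.8; suppliers bear €1.2.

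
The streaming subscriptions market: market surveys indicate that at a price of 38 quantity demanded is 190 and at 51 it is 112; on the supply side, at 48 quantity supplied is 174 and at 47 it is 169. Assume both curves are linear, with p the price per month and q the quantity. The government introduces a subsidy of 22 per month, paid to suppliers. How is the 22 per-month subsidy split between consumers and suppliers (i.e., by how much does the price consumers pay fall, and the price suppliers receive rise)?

Demand slope: (112 − 190)/(51 − 38) = -6, so qd = 418 − 6p.
Supply slope: (169 − 174)/(47 − 48) = 5, so qs = 5p − 66.
Without the subsidy, 418 − 6p = 5p − 66 gives 11p = 484, so p* = 44 and q* = 154.
With a per-unit subsidy paid to suppliers, each receives p + 22 per unit sold, so supply becomes qs = 5(p + 22) − 66.
Solving gives q = 214 with consumers paying 34 and suppliers receiving 56 (the 22 wedge).
Gain to consumers: 10; to suppliers: 12. (They sum to 22.)

Consumers gain 10 per month; suppliers gain 12 per month.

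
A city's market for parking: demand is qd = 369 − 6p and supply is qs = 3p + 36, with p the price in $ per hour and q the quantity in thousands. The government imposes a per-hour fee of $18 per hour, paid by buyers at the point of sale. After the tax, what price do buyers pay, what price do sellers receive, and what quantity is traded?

Before the tax: set 369 − 6p = 3p + 36 → p* = $37, q* = 147.
With the tax collected from buyers, demand (in seller-price terms) shifts: qd = 369 − 6(p + 18).
Solving gives q = 111 with buyers paying $43 and sellers receiving $25 (the $18 wedge).

Buyers pay $43; sellers receive $25; quantity = 111.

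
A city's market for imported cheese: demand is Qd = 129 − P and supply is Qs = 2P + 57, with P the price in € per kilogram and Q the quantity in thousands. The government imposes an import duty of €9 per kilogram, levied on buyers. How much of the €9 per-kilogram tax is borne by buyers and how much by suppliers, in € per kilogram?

Before the tax: set 129 − P = 2P + 57 → P* = €24, Q* = 105.
With the tax collected from buyers, demand (in seller-price terms) shifts: Qd = 129 − (P + 9).
Solving gives Q = 99 with buyers paying €30 and suppliers receiving €21 (the €9 wedge).
Burden on buyers: €6; on suppliers: €3. (They sum to €9.)
The less price-elastic side of the market bears the larger share of a per-unit tax.

Buyers bear €6 per kilogram; suppliers bear €3 per kilogram.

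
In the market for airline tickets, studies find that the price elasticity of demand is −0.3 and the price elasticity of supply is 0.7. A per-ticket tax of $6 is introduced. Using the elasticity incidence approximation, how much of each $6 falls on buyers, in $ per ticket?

Buyers bear ≈ $4.2 per ticket.

Incidence ratio: buyers' share ≈ εs / (εs + |εd|) = 0.7 / (0.7 + 0.3) = 0.7.
So buyers bear ≈ 0.7 × $6 = $4.2; sellers bear $1.8.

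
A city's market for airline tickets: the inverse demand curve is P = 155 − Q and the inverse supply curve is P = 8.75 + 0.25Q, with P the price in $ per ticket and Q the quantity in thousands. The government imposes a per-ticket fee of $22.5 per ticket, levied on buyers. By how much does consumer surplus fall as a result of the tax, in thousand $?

Consumer surplus falls by $1944 thousand.

Rewrite in direct form: Qd = 155 − P and Qs = 4P − 35.
Without the tax, 155 − P = 4P − 35 gives 5P = 190, so P* = $38 and Q* = 117.
With the tax collected from buyers, demand (in seller-price terms) shifts: Qd = 155 − (P + 22.5).
Solving gives Q = 99 with buyers paying $56 and sellers receiving $33.5 (the $22.5 wedge).
ΔCS is the trapezoid between Q = 99 and Q = 117 of height $18: ½ · (117 + 99) · 18 = $1944.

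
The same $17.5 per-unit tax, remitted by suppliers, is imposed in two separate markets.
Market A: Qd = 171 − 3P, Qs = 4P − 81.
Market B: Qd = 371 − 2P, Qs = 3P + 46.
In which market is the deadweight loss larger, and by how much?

Market A, by $78.75.

Market A: pre-tax P* = $36, Q* = 63; post-tax Q = 33; deadweight loss = $262.5.
Market B: pre-tax P* = $65, Q* = 241; post-tax Q = 220; deadweight loss = $183.75.
Difference: $262.5 vs $183.75 → market A is larger by $78.75.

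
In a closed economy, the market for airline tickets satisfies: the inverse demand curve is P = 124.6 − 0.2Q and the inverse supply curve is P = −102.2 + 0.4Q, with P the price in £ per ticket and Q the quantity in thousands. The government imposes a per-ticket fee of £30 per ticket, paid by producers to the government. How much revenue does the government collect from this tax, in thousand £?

Tax revenue = £9840 thousand.

Rewrite in direct form: Qd = 623 − 5P and Qs = 2.5P + 255.5.
Without the tax, 623 − 5P = 2.5P + 255.5 gives 7.5P = 367.5, so P* = £49 and Q* = 378.
With the tax collected from producers, supply shifts: Qs = 2.5(P − 30) + 255.5.
New equilibrium: buyers pay £59, producers receive £29, Q = 328. (Wedge: Pb − Ps = 30.)
Revenue = t · Q = 30 · 328 = £9840.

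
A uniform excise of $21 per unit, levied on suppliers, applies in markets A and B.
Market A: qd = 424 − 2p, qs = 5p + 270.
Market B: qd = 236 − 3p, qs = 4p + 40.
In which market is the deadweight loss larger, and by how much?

Market A: pre-tax p* = $22, q* = 380; post-tax q = 350; deadweight loss = $315.
Market B: pre-tax p* = $28, q* = 152; post-tax q = 116; deadweight loss = $378.
Difference: $315 vs $378 → market B is larger by $63.

Market B, by $63.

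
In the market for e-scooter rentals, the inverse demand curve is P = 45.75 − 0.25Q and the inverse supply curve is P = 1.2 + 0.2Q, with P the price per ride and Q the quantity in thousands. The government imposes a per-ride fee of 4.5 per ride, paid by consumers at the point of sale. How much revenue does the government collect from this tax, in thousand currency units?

Tax revenue = 400.5 thousand.

Rewrite in direct form: Qd = 183 − 4P and Qs = 5P − 6.
Without the tax, 183 − 4P = 5P − 6 gives 9P = 189, so P* = 21 and Q* = 99.
With the tax collected from consumers, demand (in seller-price terms) shifts: Qd = 183 − 4(P + 4.5).
New equilibrium: consumers pay 23.5, sellers receive 19, Q = 89. (Wedge: Pb − Ps = 4.5.)
Revenue = t · Q = 4.5 · 89 = 400.5.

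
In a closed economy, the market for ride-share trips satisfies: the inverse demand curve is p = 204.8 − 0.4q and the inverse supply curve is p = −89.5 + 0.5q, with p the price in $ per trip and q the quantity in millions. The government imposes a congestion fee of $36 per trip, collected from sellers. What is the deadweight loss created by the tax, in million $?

Deadweight loss = $720 million.

Rewrite in direct form: qd = 512 − 2.5p and qs = 2p + 179.
Without the tax, 512 − 2.5p = 2p + 179 gives 4.5p = 333, so p* = $74 and q* = 327.
With the tax collected from sellers, supply shifts: qs = 2(p − 36) + 179.
Solving gives q = 287 with buyers paying $90 and sellers receiving $54 (the $36 wedge).
Quantity falls by |ΔQ| = |327 − 287| = 40.
DWL = ½ · t · |ΔQ| = ½ · 36 · 40 = $720.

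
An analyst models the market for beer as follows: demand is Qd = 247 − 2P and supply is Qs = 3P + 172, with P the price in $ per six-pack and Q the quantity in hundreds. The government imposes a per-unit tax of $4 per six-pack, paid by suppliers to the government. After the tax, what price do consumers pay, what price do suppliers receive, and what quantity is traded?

Without the tax, 247 − 2P = 3P + 172 gives 5P = 75, so P* = $15 and Q* = 217.
With the tax collected from suppliers, supply shifts: Qs = 3(P − 4) + 172.
New equilibrium: consumers pay $17.4, suppliers receive $13.4, Q = 212.2. (Wedge: Pb − Ps = 4.)
The less price-elastic side of the market bears the larger share of a per-unit tax.

Consumers pay $17.4; suppliers receive $13.4; quantity = 212.2.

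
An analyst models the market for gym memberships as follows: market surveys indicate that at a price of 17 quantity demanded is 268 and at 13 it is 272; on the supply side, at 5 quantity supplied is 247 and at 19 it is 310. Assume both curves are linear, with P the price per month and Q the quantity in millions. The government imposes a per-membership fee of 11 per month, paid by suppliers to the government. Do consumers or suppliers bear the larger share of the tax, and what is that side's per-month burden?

Demand slope: (272 − 268)/(13 − 17) = -1, so Qd = 285 − P.
Supply slope: (310 − 247)/(19 − 5) = 4.5, so Qs = 4.5P + 224.5.
Without the tax, 285 − P = 4.5P + 224.5 gives 5.5P = 60.5, so P* = 11 and Q* = 274.
With the tax collected from suppliers, supply shifts: Qs = 4.5(P − 11) + 224.5.
Solving gives Q = 265 with consumers paying 20 and suppliers receiving 9 (the 11 wedge).
Per-month burden: consumers 9, suppliers 2.
Consumers take the larger share because demand is less price-elastic here (demand slope 1 vs supply slope 4.5).
The less price-elastic side of the market bears the larger share of a per-unit tax.

Consumers bear the larger share: 9 per month.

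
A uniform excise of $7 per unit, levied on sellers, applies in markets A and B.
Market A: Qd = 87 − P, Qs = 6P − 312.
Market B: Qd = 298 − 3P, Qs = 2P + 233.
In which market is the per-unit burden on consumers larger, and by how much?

Market A: pre-tax P* = $57, Q* = 30; post-tax Q = 24; per-unit burden on consumers = $6.
Market B: pre-tax P* = $13, Q* = 259; post-tax Q = 250.6; per-unit burden on consumers = $2.8.
Difference: $6 vs $2.8 → market A is larger by $3.2.

Market A, by $3.2.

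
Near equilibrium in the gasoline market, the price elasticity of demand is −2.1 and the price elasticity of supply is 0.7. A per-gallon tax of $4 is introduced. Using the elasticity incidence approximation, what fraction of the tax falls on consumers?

Incidence ratio: consumers' share ≈ εs / (εs + |εd|) = 0.7 / (0.7 + 2.1) = 0.25.
Supply is the less elastic side, so consumers bear the smaller share.

Consumers' share ≈ 0.25.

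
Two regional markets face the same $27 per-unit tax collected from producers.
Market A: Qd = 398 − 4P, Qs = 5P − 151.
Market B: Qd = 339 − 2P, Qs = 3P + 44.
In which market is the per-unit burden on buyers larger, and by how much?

Market B, by $1.2.

Market A: pre-tax P* = $61, Q* = 154; post-tax Q = 94; per-unit burden on buyers = $15.
Market B: pre-tax P* = $59, Q* = 221; post-tax Q = 188.6; per-unit burden on buyers = $16.2.
Difference: $15 vs $16.2 → market B is larger by $1.2.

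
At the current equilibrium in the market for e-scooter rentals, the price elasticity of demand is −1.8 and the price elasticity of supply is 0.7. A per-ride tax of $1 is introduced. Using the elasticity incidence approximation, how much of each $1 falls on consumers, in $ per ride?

Consumers bear ≈ $0.28 per ride.

Incidence ratio: consumers' share ≈ εs / (εs + |εd|) = 0.7 / (0.7 + 1.8) = 0.28.
So consumers bear ≈ 0.28 × $1 = $0.28; producers bear $0.72.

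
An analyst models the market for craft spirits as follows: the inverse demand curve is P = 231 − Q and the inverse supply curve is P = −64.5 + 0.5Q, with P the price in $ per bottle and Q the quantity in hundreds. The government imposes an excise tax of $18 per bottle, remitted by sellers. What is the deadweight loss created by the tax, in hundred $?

Inverting to Q(P) form: Qd = 231 − P; Qs = 2P + 129.
Without the tax, 231 − P = 2P + 129 gives 3P = 102, so P* = $34 and Q* = 197.
With the tax collected from sellers, supply shifts: Qs = 2(P − 18) + 129.
New equilibrium: consumers pay $46, sellers receive $28, Q = 185. (Wedge: Pb − Ps = 18.)
Quantity falls by |ΔQ| = |197 − 185| = 12.
DWL = ½ · t · |ΔQ| = ½ · 18 · 12 = $108.

Deadweight loss = $108 hundred.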